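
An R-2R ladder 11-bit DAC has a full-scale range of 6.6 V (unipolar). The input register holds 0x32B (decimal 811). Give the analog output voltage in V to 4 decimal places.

2.6136 V

LSB = 6.6 V / 2^11 = 3.223 mV.
Code 0x32B = 811 decimal.
V_out = 0 + 811 × 0.00322266 V = 2.61357 V.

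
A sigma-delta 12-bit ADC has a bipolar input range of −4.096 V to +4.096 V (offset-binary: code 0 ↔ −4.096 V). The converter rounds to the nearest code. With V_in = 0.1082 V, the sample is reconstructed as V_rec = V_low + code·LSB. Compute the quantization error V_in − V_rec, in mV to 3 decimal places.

One LSB is 8.192 V / 4096 = 2.000 mV.
(V_in − V_low)/LSB = (0.1082 − (−4.096))/0.002 = 2102.1000 → code 2102 (round).
Code 2102 maps back to (−4.096) + 2102×0.002 V = 0.108 V.
Difference: 0.0002 V → 0.200 mV.

0.200 mV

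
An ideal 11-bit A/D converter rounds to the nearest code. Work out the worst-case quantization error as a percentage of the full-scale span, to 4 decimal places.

0.0244 %

Rounding → worst-case error = ½ LSB = V_FS/2^12, so 100/4096 = 0.0244141 % of full scale.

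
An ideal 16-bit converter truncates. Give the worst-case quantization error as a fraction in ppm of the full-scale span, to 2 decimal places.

15.26 ppm

Truncating → worst-case error = 1 LSB = V_FS/2^16, so 1e+06/65536 = 15.2588 ppm of full scale.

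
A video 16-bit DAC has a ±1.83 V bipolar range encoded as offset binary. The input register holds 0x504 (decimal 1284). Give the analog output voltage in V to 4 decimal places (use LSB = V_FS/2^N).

LSB = 3.66 V / 2^16 = 55.85 µV.
Code 0x504 = 1284 decimal.
V_out = (−1.83) + 1284 × 5.58472e-05 V = -1.75829 V.

-1.7583 V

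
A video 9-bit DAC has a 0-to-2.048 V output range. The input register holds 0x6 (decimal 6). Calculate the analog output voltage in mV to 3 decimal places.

LSB = 2.048 V / 2^9 = 4.000 mV.
Code 0x6 = 6 decimal.
V_out = 0 + 6 × 0.004 V = 0.024 V.
= 24.000 mV.

24.000 mV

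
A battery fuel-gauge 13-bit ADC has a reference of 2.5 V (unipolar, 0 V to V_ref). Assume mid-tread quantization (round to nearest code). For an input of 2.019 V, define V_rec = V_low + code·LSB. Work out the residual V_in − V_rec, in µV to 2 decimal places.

One LSB is 2.5 V / 8192 = 305.18 µV.
(V_in − V_low)/LSB = (2.019 − 0)/0.000305176 = 6615.8592 → code 6616 (round).
V_rec = 0 + 6616·0.000305176 = 2.019043 V.
Difference: -4.29687e-05 V → -42.97 µV.

-42.97 µV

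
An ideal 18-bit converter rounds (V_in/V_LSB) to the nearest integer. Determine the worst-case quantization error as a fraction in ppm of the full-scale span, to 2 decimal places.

Rounding → worst-case error = ½ LSB = V_FS/2^19, so 1e+06/524288 = 1.90735 ppm of full scale.

1.91 ppm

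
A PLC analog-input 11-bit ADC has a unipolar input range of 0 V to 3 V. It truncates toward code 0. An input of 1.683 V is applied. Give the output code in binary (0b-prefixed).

code 0b10001111100 (decimal 1148)

Full-scale span = 3 V; LSB = 3/2^11 = 1.465 mV.
Input sits at 1148.928 steps above V_low.
⌊·⌋(1148.928) = 1148.
In binary (0b-prefixed): 0b10001111100.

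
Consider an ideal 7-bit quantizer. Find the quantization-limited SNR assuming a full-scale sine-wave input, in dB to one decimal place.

SNR ≈ 6.02·N + 1.76 dB = 6.02·7 + 1.76 = 43.90 dB.

43.9 dB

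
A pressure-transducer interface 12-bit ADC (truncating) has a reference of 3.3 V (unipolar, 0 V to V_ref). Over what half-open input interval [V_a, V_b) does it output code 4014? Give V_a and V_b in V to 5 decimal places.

[3.23394 V, 3.23474 V)

LSB = 3.3/2^12 = 0.806 mV.
V_a = V_low + 4014·LSB = 3.23394 V; V_b = V_low + 4015·LSB = 3.23474 V.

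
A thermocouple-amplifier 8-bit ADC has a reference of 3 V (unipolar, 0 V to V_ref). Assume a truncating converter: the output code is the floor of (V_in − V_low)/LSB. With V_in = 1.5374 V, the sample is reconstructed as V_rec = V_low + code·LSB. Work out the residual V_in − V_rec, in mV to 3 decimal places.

LSB = 3/2^8 = 11.719 mV.
Scaled input = 131.1915 LSBs, so code = 131.
Reconstructed: 1.5351562 V.
Difference: 0.00224375 V → 2.244 mV.

2.244 mV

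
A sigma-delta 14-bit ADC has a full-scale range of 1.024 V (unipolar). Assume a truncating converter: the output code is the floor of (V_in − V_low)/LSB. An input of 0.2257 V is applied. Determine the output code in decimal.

code 3611

With 16384 levels over 1.024 V, one step is 62.50 µV.
(0.2257 − 0) / 6.25e-05 = 3611.200 LSBs.
⌊·⌋(3611.200) = 3611.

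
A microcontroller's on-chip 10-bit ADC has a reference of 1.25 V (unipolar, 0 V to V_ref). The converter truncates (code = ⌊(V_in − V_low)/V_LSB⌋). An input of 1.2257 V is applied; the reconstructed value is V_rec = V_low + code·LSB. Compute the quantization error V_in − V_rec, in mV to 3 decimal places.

0.114 mV

LSB = 1.25/2^10 = 1.221 mV.
Scaled input = 1004.0934 LSBs, so code = 1004.
Code 1004 maps back to 0 + 1004×0.0012207 V = 1.2255859 V.
Difference: 0.000114063 V → 0.114 mV.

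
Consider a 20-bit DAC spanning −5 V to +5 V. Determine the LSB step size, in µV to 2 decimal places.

9.54 µV

Full-scale span = 10 V.
LSB = 10 / 2^20 = 10 / 1048576 = 9.53674e-06 V = 9.54 µV.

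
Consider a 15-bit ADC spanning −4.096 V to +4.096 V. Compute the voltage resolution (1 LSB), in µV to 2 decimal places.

250.00 µV

Full-scale span = 8.192 V.
LSB = 8.192 / 2^15 = 8.192 / 32768 = 0.00025 V = 250.00 µV.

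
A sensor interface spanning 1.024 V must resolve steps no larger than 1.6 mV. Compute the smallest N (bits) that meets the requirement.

10 bits

Number of steps required ≥ 1.024 V / 1.6 mV = 640.00.
Need 2^N ≥ 640.00; 2^9 = 512, 2^10 = 1024.
Minimum N = 10.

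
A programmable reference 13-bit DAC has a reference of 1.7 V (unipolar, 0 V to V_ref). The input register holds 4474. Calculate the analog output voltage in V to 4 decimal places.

0.9284 V

LSB = 1.7 V / 2^13 = 207.52 µV.
V_out = 0 + 4474 × 0.00020752 V = 0.928442 V.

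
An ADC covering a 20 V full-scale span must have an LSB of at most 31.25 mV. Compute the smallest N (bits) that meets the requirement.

10 bits

Number of steps required ≥ 20 V / 31.25 mV = 640.00.
Need 2^N ≥ 640.00; 2^9 = 512, 2^10 = 1024.
Minimum N = 10.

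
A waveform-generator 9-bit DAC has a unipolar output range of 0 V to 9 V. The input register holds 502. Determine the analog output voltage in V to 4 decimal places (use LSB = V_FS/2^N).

LSB = 9 V / 2^9 = 17.578 mV.
V_out = 0 + 502 × 0.0175781 V = 8.82422 V.

8.8242 V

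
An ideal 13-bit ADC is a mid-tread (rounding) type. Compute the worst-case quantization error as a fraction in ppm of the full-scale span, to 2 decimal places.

Rounding → worst-case error = ½ LSB = V_FS/2^14, so 1e+06/16384 = 61.0352 ppm of full scale.

61.04 ppm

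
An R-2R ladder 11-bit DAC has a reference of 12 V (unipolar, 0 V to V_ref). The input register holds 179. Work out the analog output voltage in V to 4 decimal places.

LSB = 12 V / 2^11 = 5.859 mV.
V_out = 0 + 179 × 0.00585938 V = 1.04883 V.

1.0488 V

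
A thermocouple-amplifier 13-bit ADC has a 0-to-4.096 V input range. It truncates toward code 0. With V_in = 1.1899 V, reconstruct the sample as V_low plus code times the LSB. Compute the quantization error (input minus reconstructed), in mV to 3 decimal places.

Step size: 4.096 V ÷ 2^13 = 0.500 mV.
(1.1899 − 0)/0.0005 = 2379.8000; ⌊·⌋ gives code 2379.
Code 2379 maps back to 0 + 2379×0.0005 V = 1.1895 V.
V_in − V_rec = 0.0004 V = 0.400 mV.

0.400 mV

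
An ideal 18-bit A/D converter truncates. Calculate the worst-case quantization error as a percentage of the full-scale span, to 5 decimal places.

0.00038 %

Truncating → worst-case error = 1 LSB = V_FS/2^18, so 100/262144 = 0.00038147 % of full scale.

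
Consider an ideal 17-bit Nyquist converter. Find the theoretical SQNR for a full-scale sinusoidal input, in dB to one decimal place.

SNR ≈ 6.02·N + 1.76 dB = 6.02·17 + 1.76 = 104.10 dB.

104.1 dB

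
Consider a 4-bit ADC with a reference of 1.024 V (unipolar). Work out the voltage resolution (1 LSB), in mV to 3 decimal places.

Full-scale span = 1.024 V.
LSB = 1.024 / 2^4 = 1.024 / 16 = 0.064 V = 64.000 mV.

64.000 mV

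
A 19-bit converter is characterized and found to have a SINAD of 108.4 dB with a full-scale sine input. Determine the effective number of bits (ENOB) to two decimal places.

ENOB = (SINAD − 1.76) / 6.02 = (108.4 − 1.76)/6.02 = 17.714.

17.71 bits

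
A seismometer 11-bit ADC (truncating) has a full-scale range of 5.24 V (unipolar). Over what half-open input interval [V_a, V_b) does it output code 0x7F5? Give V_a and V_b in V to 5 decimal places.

[5.21186 V, 5.21441 V)

LSB = 5.24/2^11 = 2.559 mV.
Code 0x7F5 = 2037 decimal.
V_a = V_low + 2037·LSB = 5.21186 V; V_b = V_low + 2038·LSB = 5.21441 V.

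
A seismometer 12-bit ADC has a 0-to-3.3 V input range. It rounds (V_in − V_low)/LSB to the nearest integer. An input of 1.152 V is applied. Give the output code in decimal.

LSB = 3.3 V / 4096 = 0.806 mV.
(1.152 − 0) / 0.000805664 = 1429.876 LSBs.
So the output code is 1430.

code 1430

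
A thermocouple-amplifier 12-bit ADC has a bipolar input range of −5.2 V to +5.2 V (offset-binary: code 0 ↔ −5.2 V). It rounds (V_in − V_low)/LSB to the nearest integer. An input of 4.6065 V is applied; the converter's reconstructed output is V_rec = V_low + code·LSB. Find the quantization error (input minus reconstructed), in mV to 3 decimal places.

0.641 mV

LSB = 10.4/2^12 = 2.539 mV.
Scaled input = 3862.2523 LSBs, so code = 3862.
Reconstructed: 4.6058594 V.
Error = 4.6065 − 4.6058594 = 0.000640625 V = 0.641 mV.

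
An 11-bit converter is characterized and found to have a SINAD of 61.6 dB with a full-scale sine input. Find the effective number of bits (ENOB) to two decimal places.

ENOB = (SINAD − 1.76) / 6.02 = (61.6 − 1.76)/6.02 = 9.940.

9.94 bits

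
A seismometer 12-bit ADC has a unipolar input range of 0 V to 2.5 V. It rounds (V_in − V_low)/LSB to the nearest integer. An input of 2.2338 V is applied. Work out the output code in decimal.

code 3660

With 4096 levels over 2.5 V, one step is 0.610 mV.
(V_in − V_low)/LSB = (2.2338 − 0) / 0.000610352 = 3659.858.
So the output code is 3660.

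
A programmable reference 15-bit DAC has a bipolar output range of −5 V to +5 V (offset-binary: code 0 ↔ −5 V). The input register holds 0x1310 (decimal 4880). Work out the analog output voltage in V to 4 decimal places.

-3.5107 V

LSB = 10 V / 2^15 = 305.18 µV.
Code 0x1310 = 4880 decimal.
V_out = (−5) + 4880 × 0.000305176 V = -3.51074 V.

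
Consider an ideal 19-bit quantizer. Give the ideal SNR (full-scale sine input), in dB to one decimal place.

116.1 dB

SNR ≈ 6.02·N + 1.76 dB = 6.02·19 + 1.76 = 116.14 dB.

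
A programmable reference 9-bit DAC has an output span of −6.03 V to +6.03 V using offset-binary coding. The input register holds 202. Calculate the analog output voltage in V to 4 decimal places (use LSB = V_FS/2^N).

LSB = 12.06 V / 2^9 = 23.555 mV.
V_out = (−6.03) + 202 × 0.0235547 V = -1.27195 V.

-1.2720 V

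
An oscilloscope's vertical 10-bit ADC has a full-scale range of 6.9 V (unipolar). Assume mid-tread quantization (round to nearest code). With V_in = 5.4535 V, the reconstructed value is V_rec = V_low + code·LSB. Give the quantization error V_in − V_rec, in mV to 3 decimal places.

2.230 mV

Step size: 6.9 V ÷ 2^10 = 6.738 mV.
Scaled input = 809.3310 LSBs, so code = 809.
V_rec = 0 + 809·0.00673828 = 5.4512695 V.
Error = 5.4535 − 5.4512695 = 0.00223047 V = 2.230 mV.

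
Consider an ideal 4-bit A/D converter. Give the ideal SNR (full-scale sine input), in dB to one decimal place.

SNR ≈ 6.02·N + 1.76 dB = 6.02·4 + 1.76 = 25.84 dB.

25.8 dB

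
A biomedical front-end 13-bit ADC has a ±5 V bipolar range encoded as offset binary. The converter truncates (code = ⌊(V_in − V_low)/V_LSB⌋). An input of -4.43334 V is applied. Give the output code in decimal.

code 464

LSB = 10 V / 8192 = 1.221 mV.
Input sits at 464.208 steps above V_low.
⌊·⌋(464.208) = 464.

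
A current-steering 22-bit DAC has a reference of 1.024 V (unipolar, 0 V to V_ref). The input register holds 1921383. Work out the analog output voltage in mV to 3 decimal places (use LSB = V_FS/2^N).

469.088 mV

LSB = 1.024 V / 2^22 = 0.24 µV.
V_out = 0 + 1921383 × 2.44141e-07 V = 0.469088 V.
= 469.088 mV.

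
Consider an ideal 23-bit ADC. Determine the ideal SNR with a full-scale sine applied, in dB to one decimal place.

SNR ≈ 6.02·N + 1.76 dB = 6.02·23 + 1.76 = 140.22 dB.

140.2 dB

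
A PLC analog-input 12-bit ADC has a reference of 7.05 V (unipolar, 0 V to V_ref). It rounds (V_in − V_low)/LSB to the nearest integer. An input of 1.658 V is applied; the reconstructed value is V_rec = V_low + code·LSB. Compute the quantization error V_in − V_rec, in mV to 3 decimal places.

Step size: 7.05 V ÷ 2^12 = 1.721 mV.
(V_in − V_low)/LSB = (1.658 − 0)/0.00172119 = 963.2862 → code 963 (round).
Code 963 maps back to 0 + 963×0.00172119 V = 1.6575073 V.
Error = 1.658 − 1.6575073 = 0.000492676 V = 0.493 mV.

0.493 mV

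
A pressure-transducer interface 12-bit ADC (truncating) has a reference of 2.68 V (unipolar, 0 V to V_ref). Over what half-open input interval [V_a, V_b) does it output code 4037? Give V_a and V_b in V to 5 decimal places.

LSB = 2.68/2^12 = 0.654 mV.
V_a = V_low + 4037·LSB = 2.6414 V; V_b = V_low + 4038·LSB = 2.64205 V.

[2.64140 V, 2.64205 V)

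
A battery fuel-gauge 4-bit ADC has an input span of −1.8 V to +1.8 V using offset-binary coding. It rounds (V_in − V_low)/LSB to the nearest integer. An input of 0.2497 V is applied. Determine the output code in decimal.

LSB = 3.6 V / 16 = 225.000 mV.
(0.2497 − (−1.8)) / 0.225 = 9.110 LSBs.
Round → code 9.

code 9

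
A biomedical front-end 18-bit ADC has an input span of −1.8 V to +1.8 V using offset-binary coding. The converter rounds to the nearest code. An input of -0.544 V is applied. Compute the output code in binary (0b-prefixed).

code 0b10110010101000011 (decimal 91459)

Full-scale span = 3.6 V; LSB = 3.6/2^18 = 13.73 µV.
(-0.544 − (−1.8)) / 1.37329e-05 = 91459.129 LSBs.
So the output code is 91459.
In binary (0b-prefixed): 0b10110010101000011.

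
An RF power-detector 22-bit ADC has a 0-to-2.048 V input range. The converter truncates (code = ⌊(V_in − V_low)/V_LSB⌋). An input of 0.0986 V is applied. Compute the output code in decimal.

With 4194304 levels over 2.048 V, one step is 0.49 µV.
(0.0986 − 0) / 4.88281e-07 = 201932.800 LSBs.
Floor → code 201932.

code 201932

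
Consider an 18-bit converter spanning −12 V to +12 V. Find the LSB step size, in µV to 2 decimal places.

Full-scale span = 24 V.
LSB = 24 / 2^18 = 24 / 262144 = 9.15527e-05 V = 91.55 µV.

91.55 µV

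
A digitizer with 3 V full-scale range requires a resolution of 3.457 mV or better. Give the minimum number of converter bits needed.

10 bits

Number of steps required ≥ 3 V / 3.457 mV = 867.80.
Need 2^N ≥ 867.80; 2^9 = 512, 2^10 = 1024.
Minimum N = 10.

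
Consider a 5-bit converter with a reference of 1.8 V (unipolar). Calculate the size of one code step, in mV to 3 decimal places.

Full-scale span = 1.8 V.
LSB = 1.8 / 2^5 = 1.8 / 32 = 0.05625 V = 56.250 mV.

56.250 mV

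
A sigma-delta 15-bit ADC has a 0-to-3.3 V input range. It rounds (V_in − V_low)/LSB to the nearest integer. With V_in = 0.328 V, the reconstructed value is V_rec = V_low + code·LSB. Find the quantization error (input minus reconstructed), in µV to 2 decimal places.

-5.98 µV

One LSB is 3.3 V / 32768 = 100.71 µV.
(0.328 − 0)/0.000100708 = 3256.9406; round gives code 3257.
V_rec = 0 + 3257·0.000100708 = 0.32800598 V.
Difference: -5.98145e-06 V → -5.98 µV.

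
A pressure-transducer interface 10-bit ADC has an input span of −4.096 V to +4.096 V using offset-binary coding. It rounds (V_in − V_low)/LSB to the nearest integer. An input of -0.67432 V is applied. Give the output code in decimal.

code 428

Full-scale span = 8.192 V; LSB = 8.192/2^10 = 8.000 mV.
Input sits at 427.710 steps above V_low.
So the output code is 428.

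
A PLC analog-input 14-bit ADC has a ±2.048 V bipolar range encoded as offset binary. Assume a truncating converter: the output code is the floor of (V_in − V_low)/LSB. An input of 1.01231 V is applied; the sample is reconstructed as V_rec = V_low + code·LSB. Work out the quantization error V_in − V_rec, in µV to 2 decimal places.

60.00 µV

LSB = 4.096/2^14 = 250.00 µV.
(V_in − V_low)/LSB = (1.01231 − (−2.048))/0.00025 = 12241.2400 → code 12241 (floor).
Code 12241 maps back to (−2.048) + 12241×0.00025 V = 1.01225 V.
Error = 1.01231 − 1.01225 = 6e-05 V = 60.00 µV.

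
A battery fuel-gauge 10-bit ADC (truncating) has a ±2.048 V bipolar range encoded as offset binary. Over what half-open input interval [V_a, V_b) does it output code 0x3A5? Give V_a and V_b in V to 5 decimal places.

LSB = 4.096/2^10 = 4.000 mV.
Code 0x3A5 = 933 decimal.
V_a = V_low + 933·LSB = 1.684 V; V_b = V_low + 934·LSB = 1.688 V.

[1.68400 V, 1.68800 V)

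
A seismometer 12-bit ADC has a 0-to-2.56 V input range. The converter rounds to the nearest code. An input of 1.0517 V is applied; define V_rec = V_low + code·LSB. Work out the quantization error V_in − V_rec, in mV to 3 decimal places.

-0.175 mV

Step size: 2.56 V ÷ 2^12 = 0.625 mV.
Scaled input = 1682.7200 LSBs, so code = 1683.
Reconstructed: 1.051875 V.
Difference: -0.000175 V → -0.175 mV.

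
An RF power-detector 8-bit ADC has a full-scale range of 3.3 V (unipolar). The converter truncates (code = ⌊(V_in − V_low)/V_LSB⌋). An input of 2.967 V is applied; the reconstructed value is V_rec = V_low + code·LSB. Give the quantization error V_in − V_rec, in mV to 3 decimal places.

2.156 mV

Step size: 3.3 V ÷ 2^8 = 12.891 mV.
(2.967 − 0)/0.0128906 = 230.1673; ⌊·⌋ gives code 230.
Reconstructed: 2.9648438 V.
V_in − V_rec = 0.00215625 V = 2.156 mV.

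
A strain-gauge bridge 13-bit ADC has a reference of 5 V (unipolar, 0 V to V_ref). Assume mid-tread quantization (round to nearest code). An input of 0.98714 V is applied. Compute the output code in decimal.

LSB = 5 V / 8192 = 0.610 mV.
(V_in − V_low)/LSB = (0.98714 − 0) / 0.000610352 = 1617.330.
Round → code 1617.

code 1617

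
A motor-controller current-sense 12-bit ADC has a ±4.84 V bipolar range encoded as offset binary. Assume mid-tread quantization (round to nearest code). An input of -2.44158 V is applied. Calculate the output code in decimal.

LSB = 9.68 V / 4096 = 2.363 mV.
(V_in − V_low)/LSB = (-2.44158 − (−4.84)) / 0.00236328 = 1014.869.
Round → code 1015.

code 1015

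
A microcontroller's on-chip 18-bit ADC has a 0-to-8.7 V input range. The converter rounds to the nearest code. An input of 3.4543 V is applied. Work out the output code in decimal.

Full-scale span = 8.7 V; LSB = 8.7/2^18 = 33.19 µV.
(3.4543 − 0) / 3.31879e-05 = 104083.221 LSBs.
Round → code 104083.

code 104083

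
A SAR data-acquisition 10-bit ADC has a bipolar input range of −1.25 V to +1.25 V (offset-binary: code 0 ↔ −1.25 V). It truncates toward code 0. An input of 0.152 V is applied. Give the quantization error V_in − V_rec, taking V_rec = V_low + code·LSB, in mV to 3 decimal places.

0.633 mV

Step size: 2.5 V ÷ 2^10 = 2.441 mV.
Scaled input = 574.2592 LSBs, so code = 574.
Code 574 maps back to (−1.25) + 574×0.00244141 V = 0.15136719 V.
Error = 0.152 − 0.15136719 = 0.000632813 V = 0.633 mV.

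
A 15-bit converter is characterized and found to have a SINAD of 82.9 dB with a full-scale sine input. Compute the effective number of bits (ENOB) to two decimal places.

13.48 bits

ENOB = (SINAD − 1.76) / 6.02 = (82.9 − 1.76)/6.02 = 13.478.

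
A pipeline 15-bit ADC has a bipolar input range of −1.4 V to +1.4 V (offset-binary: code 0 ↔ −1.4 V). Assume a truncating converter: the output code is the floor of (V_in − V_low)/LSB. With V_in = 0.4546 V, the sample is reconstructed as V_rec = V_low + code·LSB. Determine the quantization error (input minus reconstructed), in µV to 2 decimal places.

Step size: 2.8 V ÷ 2^15 = 85.45 µV.
Scaled input = 21704.1189 LSBs, so code = 21704.
V_rec = (−1.4) + 21704·8.54492e-05 = 0.45458984 V.
Difference: 1.01562e-05 V → 10.16 µV.

10.16 µV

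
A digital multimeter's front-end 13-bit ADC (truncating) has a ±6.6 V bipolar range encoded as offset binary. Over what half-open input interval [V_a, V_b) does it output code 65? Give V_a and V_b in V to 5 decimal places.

LSB = 13.2/2^13 = 1.611 mV.
V_a = V_low + 65·LSB = -6.49526 V; V_b = V_low + 66·LSB = -6.49365 V.

[-6.49526 V, -6.49365 V)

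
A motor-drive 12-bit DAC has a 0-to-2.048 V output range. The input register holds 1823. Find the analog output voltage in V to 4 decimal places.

0.9115 V

LSB = 2.048 V / 2^12 = 0.500 mV.
V_out = 0 + 1823 × 0.0005 V = 0.9115 V.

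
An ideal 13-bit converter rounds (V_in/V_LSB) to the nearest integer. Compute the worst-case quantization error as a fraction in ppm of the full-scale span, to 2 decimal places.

Rounding → worst-case error = ½ LSB = V_FS/2^14, so 1e+06/16384 = 61.0352 ppm of full scale.

61.04 ppm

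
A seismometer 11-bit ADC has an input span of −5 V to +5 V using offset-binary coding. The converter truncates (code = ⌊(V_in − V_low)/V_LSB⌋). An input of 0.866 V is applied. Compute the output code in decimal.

LSB = 10 V / 2048 = 4.883 mV.
Input sits at 1201.357 steps above V_low.
⌊·⌋(1201.357) = 1201.

code 1201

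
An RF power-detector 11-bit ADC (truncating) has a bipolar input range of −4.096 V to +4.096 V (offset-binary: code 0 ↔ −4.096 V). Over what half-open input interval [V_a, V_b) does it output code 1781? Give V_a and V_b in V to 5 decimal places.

LSB = 8.192/2^11 = 4.000 mV.
V_a = V_low + 1781·LSB = 3.028 V; V_b = V_low + 1782·LSB = 3.032 V.

[3.02800 V, 3.03200 V)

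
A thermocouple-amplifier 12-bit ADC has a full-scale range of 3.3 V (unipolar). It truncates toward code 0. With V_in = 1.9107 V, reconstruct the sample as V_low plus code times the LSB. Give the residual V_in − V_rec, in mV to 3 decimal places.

0.471 mV

Step size: 3.3 V ÷ 2^12 = 0.806 mV.
(V_in − V_low)/LSB = (1.9107 − 0)/0.000805664 = 2371.5840 → code 2371 (floor).
V_rec = 0 + 2371·0.000805664 = 1.9102295 V.
V_in − V_rec = 0.000470508 V = 0.471 mV.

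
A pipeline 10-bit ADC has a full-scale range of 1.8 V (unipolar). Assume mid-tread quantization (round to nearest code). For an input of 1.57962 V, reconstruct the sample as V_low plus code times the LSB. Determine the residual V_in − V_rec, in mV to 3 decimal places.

-0.653 mV

One LSB is 1.8 V / 1024 = 1.758 mV.
(1.57962 − 0)/0.00175781 = 898.6283; round gives code 899.
V_rec = 0 + 899·0.00175781 = 1.5802734 V.
Difference: -0.000653438 V → -0.653 mV.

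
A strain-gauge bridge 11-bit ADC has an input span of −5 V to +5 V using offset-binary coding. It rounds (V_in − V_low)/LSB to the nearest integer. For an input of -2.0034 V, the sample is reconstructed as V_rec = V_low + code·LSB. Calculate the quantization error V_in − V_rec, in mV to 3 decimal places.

One LSB is 10 V / 2048 = 4.883 mV.
(V_in − V_low)/LSB = (-2.0034 − (−5))/0.00488281 = 613.7037 → code 614 (round).
Reconstructed: -2.0019531 V.
V_in − V_rec = -0.00144688 V = -1.447 mV.

-1.447 mV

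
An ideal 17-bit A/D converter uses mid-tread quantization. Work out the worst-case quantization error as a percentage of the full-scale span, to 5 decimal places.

0.00038 %

Rounding → worst-case error = ½ LSB = V_FS/2^18, so 100/262144 = 0.00038147 % of full scale.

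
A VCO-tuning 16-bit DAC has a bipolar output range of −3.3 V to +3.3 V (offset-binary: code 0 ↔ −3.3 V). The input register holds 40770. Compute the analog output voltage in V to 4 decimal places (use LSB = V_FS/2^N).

LSB = 6.6 V / 2^16 = 100.71 µV.
V_out = (−3.3) + 40770 × 0.000100708 V = 0.805865 V.

0.8059 V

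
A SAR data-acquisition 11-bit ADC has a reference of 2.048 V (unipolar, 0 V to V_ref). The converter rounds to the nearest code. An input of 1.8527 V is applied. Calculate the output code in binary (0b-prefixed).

With 2048 levels over 2.048 V, one step is 1.000 mV.
(1.8527 − 0) / 0.001 = 1852.700 LSBs.
Round → code 1853.
In binary (0b-prefixed): 0b11100111101.

code 0b11100111101 (decimal 1853)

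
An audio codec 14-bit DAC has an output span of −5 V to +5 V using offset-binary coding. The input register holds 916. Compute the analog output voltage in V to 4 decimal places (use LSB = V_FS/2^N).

-4.4409 V

LSB = 10 V / 2^14 = 0.610 mV.
V_out = (−5) + 916 × 0.000610352 V = -4.44092 V.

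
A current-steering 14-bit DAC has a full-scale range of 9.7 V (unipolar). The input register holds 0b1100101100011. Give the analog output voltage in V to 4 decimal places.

LSB = 9.7 V / 2^14 = 0.592 mV.
Code 0b1100101100011 = 6499 decimal.
V_out = 0 + 6499 × 0.000592041 V = 3.84767 V.

3.8477 V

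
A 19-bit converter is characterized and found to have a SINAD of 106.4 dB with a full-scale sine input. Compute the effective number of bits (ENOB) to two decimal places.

17.38 bits

ENOB = (SINAD − 1.76) / 6.02 = (106.4 − 1.76)/6.02 = 17.382.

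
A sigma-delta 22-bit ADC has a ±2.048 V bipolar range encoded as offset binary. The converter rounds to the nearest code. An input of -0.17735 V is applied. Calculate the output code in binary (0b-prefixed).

With 4194304 levels over 4.096 V, one step is 0.98 µV.
(V_in − V_low)/LSB = (-0.17735 − (−2.048)) / 9.76563e-07 = 1915545.600.
Round → code 1915546.
In binary (0b-prefixed): 0b111010011101010011010.

code 0b111010011101010011010 (decimal 1915546)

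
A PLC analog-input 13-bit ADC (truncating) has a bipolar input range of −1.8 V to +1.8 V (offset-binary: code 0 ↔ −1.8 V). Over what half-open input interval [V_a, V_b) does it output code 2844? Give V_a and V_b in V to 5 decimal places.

[-0.55020 V, -0.54976 V)

LSB = 3.6/2^13 = 439.45 µV.
V_a = V_low + 2844·LSB = -0.550195 V; V_b = V_low + 2845·LSB = -0.549756 V.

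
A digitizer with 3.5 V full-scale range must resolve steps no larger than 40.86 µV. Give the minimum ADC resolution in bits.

Number of steps required ≥ 3.5 V / 40.86 µV = 85658.35.
Need 2^N ≥ 85658.35; 2^16 = 65536, 2^17 = 131072.
Minimum N = 17.

17 bits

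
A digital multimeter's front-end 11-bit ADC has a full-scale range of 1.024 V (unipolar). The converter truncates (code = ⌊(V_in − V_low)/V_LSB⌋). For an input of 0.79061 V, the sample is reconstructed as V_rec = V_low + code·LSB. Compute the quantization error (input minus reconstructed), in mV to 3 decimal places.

0.110 mV

LSB = 1.024/2^11 = 0.500 mV.
(0.79061 − 0)/0.0005 = 1581.2200; ⌊·⌋ gives code 1581.
Reconstructed: 0.7905 V.
Difference: 0.00011 V → 0.110 mV.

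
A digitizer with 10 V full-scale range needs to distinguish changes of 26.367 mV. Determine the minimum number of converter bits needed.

Number of steps required ≥ 10 V / 26.367 mV = 379.26.
Need 2^N ≥ 379.26; 2^8 = 256, 2^9 = 512.
Minimum N = 9.

9 bits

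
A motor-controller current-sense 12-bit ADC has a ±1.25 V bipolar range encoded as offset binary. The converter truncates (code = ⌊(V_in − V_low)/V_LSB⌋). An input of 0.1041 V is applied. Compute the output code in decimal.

Full-scale span = 2.5 V; LSB = 2.5/2^12 = 0.610 mV.
(V_in − V_low)/LSB = (0.1041 − (−1.25)) / 0.000610352 = 2218.557.
So the output code is 2218.

code 2218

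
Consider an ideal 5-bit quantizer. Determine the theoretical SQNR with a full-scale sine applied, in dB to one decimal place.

SNR ≈ 6.02·N + 1.76 dB = 6.02·5 + 1.76 = 31.86 dB.

31.9 dB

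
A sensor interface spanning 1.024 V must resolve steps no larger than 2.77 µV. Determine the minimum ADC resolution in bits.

Number of steps required ≥ 1.024 V / 2.77 µV = 369675.09.
Need 2^N ≥ 369675.09; 2^18 = 262144, 2^19 = 524288.
Minimum N = 19.

19 bits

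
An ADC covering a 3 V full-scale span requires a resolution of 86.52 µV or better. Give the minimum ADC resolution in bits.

Number of steps required ≥ 3 V / 86.52 µV = 34674.06.
Need 2^N ≥ 34674.06; 2^15 = 32768, 2^16 = 65536.
Minimum N = 16.

16 bits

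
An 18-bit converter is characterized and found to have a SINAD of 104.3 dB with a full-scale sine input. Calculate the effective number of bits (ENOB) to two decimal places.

17.03 bits

ENOB = (SINAD − 1.76) / 6.02 = (104.3 − 1.76)/6.02 = 17.033.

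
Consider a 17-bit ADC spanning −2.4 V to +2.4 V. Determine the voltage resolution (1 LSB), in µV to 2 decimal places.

Full-scale span = 4.8 V.
LSB = 4.8 / 2^17 = 4.8 / 131072 = 3.66211e-05 V = 36.62 µV.

36.62 µV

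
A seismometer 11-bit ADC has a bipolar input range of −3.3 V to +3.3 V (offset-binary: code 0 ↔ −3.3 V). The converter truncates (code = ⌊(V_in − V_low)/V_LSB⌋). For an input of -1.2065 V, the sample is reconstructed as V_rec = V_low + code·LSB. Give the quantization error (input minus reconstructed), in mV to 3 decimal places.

1.996 mV

Step size: 6.6 V ÷ 2^11 = 3.223 mV.
(-1.2065 − (−3.3))/0.00322266 = 649.6194; ⌊·⌋ gives code 649.
V_rec = (−3.3) + 649·0.00322266 = -1.2084961 V.
Error = -1.2065 − (−1.2084961) = 0.00199609 V = 1.996 mV.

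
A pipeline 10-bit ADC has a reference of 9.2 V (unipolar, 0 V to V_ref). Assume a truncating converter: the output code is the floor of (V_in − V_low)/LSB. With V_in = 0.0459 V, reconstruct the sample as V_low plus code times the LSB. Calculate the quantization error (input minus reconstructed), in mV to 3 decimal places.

0.978 mV

One LSB is 9.2 V / 1024 = 8.984 mV.
(0.0459 − 0)/0.00898437 = 5.1089; ⌊·⌋ gives code 5.
Code 5 maps back to 0 + 5×0.00898437 V = 0.044921875 V.
V_in − V_rec = 0.000978125 V = 0.978 mV.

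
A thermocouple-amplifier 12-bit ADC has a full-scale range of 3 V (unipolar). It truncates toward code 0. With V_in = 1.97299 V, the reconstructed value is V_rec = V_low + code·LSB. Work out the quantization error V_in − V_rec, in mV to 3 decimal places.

One LSB is 3 V / 4096 = 0.732 mV.
(1.97299 − 0)/0.000732422 = 2693.7890; ⌊·⌋ gives code 2693.
Reconstructed: 1.9724121 V.
Difference: 0.000577891 V → 0.578 mV.

0.578 mV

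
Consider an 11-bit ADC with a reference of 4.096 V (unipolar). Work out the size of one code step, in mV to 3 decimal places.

Full-scale span = 4.096 V.
LSB = 4.096 / 2^11 = 4.096 / 2048 = 0.002 V = 2.000 mV.

2.000 mV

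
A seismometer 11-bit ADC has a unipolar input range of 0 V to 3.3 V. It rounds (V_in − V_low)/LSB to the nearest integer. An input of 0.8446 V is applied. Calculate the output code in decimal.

With 2048 levels over 3.3 V, one step is 1.611 mV.
Input sits at 524.164 steps above V_low.
round(524.164) = 524.

code 524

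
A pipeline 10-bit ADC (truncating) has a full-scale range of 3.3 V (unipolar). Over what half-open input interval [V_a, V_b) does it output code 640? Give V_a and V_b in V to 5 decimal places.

LSB = 3.3/2^10 = 3.223 mV.
V_a = V_low + 640·LSB = 2.0625 V; V_b = V_low + 641·LSB = 2.06572 V.

[2.06250 V, 2.06572 V)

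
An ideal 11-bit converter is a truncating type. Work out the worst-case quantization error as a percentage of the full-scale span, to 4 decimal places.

Truncating → worst-case error = 1 LSB = V_FS/2^11, so 100/2048 = 0.0488281 % of full scale.

0.0488 %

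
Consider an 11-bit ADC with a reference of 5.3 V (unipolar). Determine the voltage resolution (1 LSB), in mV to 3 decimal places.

2.588 mV

Full-scale span = 5.3 V.
LSB = 5.3 / 2^11 = 5.3 / 2048 = 0.00258789 V = 2.588 mV.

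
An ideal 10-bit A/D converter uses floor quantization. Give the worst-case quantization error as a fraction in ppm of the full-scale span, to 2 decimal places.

Truncating → worst-case error = 1 LSB = V_FS/2^10, so 1e+06/1024 = 976.562 ppm of full scale.

976.56 ppm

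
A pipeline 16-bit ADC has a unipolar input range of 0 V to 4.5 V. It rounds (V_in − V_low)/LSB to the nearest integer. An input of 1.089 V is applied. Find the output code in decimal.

code 15860

LSB = 4.5 V / 65536 = 68.66 µV.
Input sits at 15859.712 steps above V_low.
Round → code 15860.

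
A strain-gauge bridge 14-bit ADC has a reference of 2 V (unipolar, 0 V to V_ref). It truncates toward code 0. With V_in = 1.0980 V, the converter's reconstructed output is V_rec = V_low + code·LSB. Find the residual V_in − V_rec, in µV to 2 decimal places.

One LSB is 2 V / 16384 = 122.07 µV.
Scaled input = 8994.8160 LSBs, so code = 8994.
Reconstructed: 1.0979004 V.
Error = 1.0980 − 1.0979004 = 9.96094e-05 V = 99.61 µV.

99.61 µV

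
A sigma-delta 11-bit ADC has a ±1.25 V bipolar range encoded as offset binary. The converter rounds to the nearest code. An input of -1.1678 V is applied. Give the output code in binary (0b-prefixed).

LSB = 2.5 V / 2048 = 1.221 mV.
(V_in − V_low)/LSB = (-1.1678 − (−1.25)) / 0.0012207 = 67.338.
So the output code is 67.
In binary (0b-prefixed): 0b1000011.

code 0b1000011 (decimal 67)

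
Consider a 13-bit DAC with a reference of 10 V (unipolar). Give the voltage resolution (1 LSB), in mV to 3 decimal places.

Full-scale span = 10 V.
LSB = 10 / 2^13 = 10 / 8192 = 0.0012207 V = 1.221 mV.

1.221 mV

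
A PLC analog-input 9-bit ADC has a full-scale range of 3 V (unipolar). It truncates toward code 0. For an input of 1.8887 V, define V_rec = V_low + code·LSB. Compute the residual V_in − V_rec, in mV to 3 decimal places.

LSB = 3/2^9 = 5.859 mV.
(V_in − V_low)/LSB = (1.8887 − 0)/0.00585938 = 322.3381 → code 322 (floor).
Code 322 maps back to 0 + 322×0.00585938 V = 1.8867188 V.
Difference: 0.00198125 V → 1.981 mV.

1.981 mV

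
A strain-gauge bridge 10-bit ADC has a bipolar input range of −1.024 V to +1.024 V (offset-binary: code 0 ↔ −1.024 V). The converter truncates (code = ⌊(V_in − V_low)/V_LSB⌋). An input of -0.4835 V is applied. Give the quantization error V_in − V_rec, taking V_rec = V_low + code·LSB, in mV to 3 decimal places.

0.500 mV

Step size: 2.048 V ÷ 2^10 = 2.000 mV.
(-0.4835 − (−1.024))/0.002 = 270.2500; ⌊·⌋ gives code 270.
Code 270 maps back to (−1.024) + 270×0.002 V = -0.484 V.
Error = -0.4835 − (−0.484) = 0.0005 V = 0.500 mV.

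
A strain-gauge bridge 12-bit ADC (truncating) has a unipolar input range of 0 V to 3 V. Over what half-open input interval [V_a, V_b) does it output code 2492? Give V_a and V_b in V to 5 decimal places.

LSB = 3/2^12 = 0.732 mV.
V_a = V_low + 2492·LSB = 1.8252 V; V_b = V_low + 2493·LSB = 1.82593 V.

[1.82520 V, 1.82593 V)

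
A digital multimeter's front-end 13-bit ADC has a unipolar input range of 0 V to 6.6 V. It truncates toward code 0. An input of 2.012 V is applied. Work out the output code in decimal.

With 8192 levels over 6.6 V, one step is 0.806 mV.
Input sits at 2497.319 steps above V_low.
So the output code is 2497.

code 2497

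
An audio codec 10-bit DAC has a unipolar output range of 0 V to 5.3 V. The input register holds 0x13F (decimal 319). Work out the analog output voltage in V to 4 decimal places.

LSB = 5.3 V / 2^10 = 5.176 mV.
Code 0x13F = 319 decimal.
V_out = 0 + 319 × 0.00517578 V = 1.65107 V.

1.6511 V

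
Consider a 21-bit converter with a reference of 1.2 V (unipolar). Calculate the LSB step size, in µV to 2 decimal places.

0.57 µV

Full-scale span = 1.2 V.
LSB = 1.2 / 2^21 = 1.2 / 2097152 = 5.72205e-07 V = 0.57 µV.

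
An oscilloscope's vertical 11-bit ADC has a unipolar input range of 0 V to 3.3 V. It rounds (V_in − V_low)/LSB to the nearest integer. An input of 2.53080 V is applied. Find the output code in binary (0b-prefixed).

code 0b11000100011 (decimal 1571)

With 2048 levels over 3.3 V, one step is 1.611 mV.
Input sits at 1570.630 steps above V_low.
So the output code is 1571.
In binary (0b-prefixed): 0b11000100011.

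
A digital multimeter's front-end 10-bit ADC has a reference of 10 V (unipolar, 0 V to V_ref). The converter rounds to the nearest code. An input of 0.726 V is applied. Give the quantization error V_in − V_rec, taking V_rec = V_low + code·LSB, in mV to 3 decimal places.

3.344 mV

LSB = 10/2^10 = 9.766 mV.
(V_in − V_low)/LSB = (0.726 − 0)/0.00976562 = 74.3424 → code 74 (round).
Reconstructed: 0.72265625 V.
Difference: 0.00334375 V → 3.344 mV.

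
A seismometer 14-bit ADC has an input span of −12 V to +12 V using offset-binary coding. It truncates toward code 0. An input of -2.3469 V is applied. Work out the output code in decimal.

With 16384 levels over 24 V, one step is 1.465 mV.
(-2.3469 − (−12)) / 0.00146484 = 6589.850 LSBs.
⌊·⌋(6589.850) = 6589.

code 6589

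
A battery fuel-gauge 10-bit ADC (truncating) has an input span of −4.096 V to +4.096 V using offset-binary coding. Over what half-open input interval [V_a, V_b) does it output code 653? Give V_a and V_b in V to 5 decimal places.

[1.12800 V, 1.13600 V)

LSB = 8.192/2^10 = 8.000 mV.
V_a = V_low + 653·LSB = 1.128 V; V_b = V_low + 654·LSB = 1.136 V.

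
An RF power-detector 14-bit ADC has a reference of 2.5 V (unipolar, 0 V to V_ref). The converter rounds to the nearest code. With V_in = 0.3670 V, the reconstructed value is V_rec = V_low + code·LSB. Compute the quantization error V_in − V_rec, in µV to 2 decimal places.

LSB = 2.5/2^14 = 152.59 µV.
(0.3670 − 0)/0.000152588 = 2405.1712; round gives code 2405.
Code 2405 maps back to 0 + 2405×0.000152588 V = 0.36697388 V.
Difference: 2.6123e-05 V → 26.12 µV.

26.12 µV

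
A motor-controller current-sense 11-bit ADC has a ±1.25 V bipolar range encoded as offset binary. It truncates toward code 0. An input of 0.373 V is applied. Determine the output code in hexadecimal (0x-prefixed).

code 0x531 (decimal 1329)

LSB = 2.5 V / 2048 = 1.221 mV.
(V_in − V_low)/LSB = (0.373 − (−1.25)) / 0.0012207 = 1329.562.
⌊·⌋(1329.562) = 1329.
In hexadecimal (0x-prefixed): 0x531.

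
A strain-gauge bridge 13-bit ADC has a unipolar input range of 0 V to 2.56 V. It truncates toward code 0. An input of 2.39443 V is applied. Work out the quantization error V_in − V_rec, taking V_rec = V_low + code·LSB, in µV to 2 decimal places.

55.00 µV

LSB = 2.56/2^13 = 312.50 µV.
Scaled input = 7662.1760 LSBs, so code = 7662.
V_rec = 0 + 7662·0.0003125 = 2.394375 V.
Error = 2.39443 − 2.394375 = 5.5e-05 V = 55.00 µV.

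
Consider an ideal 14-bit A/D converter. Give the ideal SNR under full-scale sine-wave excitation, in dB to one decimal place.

86.0 dB

SNR ≈ 6.02·N + 1.76 dB = 6.02·14 + 1.76 = 86.04 dB.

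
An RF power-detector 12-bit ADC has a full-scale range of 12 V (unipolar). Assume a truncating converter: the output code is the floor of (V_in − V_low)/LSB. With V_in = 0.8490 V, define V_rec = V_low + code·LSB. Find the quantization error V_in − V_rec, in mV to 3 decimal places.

2.320 mV

Step size: 12 V ÷ 2^12 = 2.930 mV.
(V_in − V_low)/LSB = (0.8490 − 0)/0.00292969 = 289.7920 → code 289 (floor).
Code 289 maps back to 0 + 289×0.00292969 V = 0.84667969 V.
Difference: 0.00232031 V → 2.320 mV.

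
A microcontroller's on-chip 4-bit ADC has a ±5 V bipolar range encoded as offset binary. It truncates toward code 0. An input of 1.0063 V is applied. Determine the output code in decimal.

code 9

With 16 levels over 10 V, one step is 0.6250 V.
(V_in − V_low)/LSB = (1.0063 − (−5)) / 0.625 = 9.610.
So the output code is 9.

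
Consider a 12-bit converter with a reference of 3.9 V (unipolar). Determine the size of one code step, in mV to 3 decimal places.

0.952 mV

Full-scale span = 3.9 V.
LSB = 3.9 / 2^12 = 3.9 / 4096 = 0.000952148 V = 0.952 mV.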